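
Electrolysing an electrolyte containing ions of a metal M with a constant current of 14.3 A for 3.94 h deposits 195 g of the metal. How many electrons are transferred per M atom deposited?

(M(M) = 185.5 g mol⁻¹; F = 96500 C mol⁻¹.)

Q = I·t = 14.30 A × 14184 s = 202800 C, so n(e⁻) = 202800/96500 = 2.102 mol.
n(M) deposited = 195 / 185.5 = 1.051 mol.
Electrons per atom = n(e⁻)/n(M) = 2.102 / 1.051 = 2.00 ≈ 2, so the ion is M²⁺.

2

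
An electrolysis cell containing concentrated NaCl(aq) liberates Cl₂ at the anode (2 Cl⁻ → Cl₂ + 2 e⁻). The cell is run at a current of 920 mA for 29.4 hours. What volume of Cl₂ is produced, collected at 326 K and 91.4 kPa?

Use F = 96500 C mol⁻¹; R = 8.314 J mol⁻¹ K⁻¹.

Q = I·t = 0.9200 A × 105840 s = 97370 C.
n(e⁻) = Q/F = 97370 / 96500 = 1.009 mol.
2 electrons are transferred per Cl₂ molecule, so n(Cl₂) = 1.009 / 2 = 0.5045 mol.
V = nRT/P = (0.5045 × 8.314 × 326) / (91.4 × 10³ Pa) = 0.0150 m³ = 15.0 L.

15.0 L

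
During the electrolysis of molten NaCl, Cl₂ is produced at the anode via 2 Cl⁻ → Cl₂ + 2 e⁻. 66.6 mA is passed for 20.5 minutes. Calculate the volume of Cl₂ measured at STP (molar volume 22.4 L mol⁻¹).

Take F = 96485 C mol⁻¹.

Q = I·t = 0.06660 A × 1230.0 s = 81.92 C.
n(e⁻) = Q/F = 81.92 / 96485 = 0.0008490 mol.
2 electrons are transferred per Cl₂ molecule, so n(Cl₂) = 0.0008490 / 2 = 0.0004245 mol.
V = n × V_m = 0.0004245 × 22.4 = 0.00951 L.

0.00951 L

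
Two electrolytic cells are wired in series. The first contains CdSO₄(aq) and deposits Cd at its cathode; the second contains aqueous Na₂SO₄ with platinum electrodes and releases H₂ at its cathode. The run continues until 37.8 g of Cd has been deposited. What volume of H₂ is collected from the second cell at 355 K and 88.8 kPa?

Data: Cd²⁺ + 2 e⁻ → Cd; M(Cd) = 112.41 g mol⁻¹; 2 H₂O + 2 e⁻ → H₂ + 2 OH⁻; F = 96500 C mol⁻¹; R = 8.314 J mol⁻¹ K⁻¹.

11.2 L

n(Cd) = 37.8 / 112.41 = 0.3363 mol, so n(e⁻) = 2 × 0.3363 = 0.6725 mol.
The cells are in series, so the same 0.6725 mol of electrons passes through the second cell.
2 H₂O + 2 e⁻ → H₂ + 2 OH⁻ — 2 mol e⁻ per mol H₂, so n(H₂) = 0.6725/2 = 0.3363 mol.
V = nRT/P = (0.3363 × 8.314 × 355) / (88.8 × 10³) = 0.0112 m³ = 11.2 L.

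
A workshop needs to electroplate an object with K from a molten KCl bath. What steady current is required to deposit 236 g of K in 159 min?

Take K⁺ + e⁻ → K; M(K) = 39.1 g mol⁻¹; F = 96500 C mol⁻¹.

61.1 A

n(K) = 236 / 39.1 = 6.036 mol.
n(e⁻) = 1 × 6.036 = 6.036 mol.
Q = n(e⁻)·F = 6.036 × 96500 = 582500 C.
I = Q/t = 582500 / 9540.0 s = 61.1 A.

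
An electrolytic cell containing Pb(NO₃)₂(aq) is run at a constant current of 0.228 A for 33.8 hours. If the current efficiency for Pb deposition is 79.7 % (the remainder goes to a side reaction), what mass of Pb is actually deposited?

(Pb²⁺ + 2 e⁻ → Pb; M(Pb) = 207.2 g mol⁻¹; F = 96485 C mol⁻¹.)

Q = I·t = 0.2280 × 121680 = 27740 C.
n(e⁻) = 27740/96485 = 0.2875 mol; theoretically n(Pb) = 0.2875/2 = 0.1438 mol, m_theo = 29.79 g.
At 79.7 % efficiency, m_actual = 0.797 × 29.79 = 23.7 g.

23.7 g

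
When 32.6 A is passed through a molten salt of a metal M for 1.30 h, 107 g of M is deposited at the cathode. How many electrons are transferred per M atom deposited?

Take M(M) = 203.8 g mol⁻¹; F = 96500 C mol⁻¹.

Q = I·t = 32.60 A × 4680.0 s = 152600 C, so n(e⁻) = 152600/96500 = 1.581 mol.
n(M) deposited = 107 / 203.8 = 0.5250 mol.
Electrons per atom = n(e⁻)/n(M) = 1.581 / 0.5250 = 3.01 ≈ 3, so the ion is M³⁺.

3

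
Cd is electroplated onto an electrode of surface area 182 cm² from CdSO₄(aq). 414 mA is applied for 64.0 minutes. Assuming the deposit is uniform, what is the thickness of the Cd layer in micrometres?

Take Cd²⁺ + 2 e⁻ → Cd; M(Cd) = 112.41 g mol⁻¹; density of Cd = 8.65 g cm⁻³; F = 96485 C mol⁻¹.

Q = I·t = 0.4140 × 3840.0 = 1590 C; n(e⁻) = 0.01648 mol.
n(Cd) = n(e⁻)/2 = 0.008238 mol, so m = 0.008238 × 112.41 = 0.9261 g.
Volume = m/ρ = 0.9261 / 8.65 = 0.1071 cm³.
Thickness = V/A = 0.1071 / 182 = 5.88 × 10⁻⁴ cm = 5.88 μm.

5.88 μm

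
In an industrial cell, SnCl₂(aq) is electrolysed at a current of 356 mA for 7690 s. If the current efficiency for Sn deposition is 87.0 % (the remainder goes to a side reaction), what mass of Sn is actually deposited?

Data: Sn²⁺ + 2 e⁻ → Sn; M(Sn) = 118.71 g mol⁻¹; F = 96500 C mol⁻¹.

Q = I·t = 0.3560 × 7690.0 = 2738 C.
n(e⁻) = 2738/96500 = 0.02837 mol; theoretically n(Sn) = 0.02837/2 = 0.01418 mol, m_theo = 1.684 g.
At 87.0 % efficiency, m_actual = 0.870 × 1.684 = 1.46 g.

1.46 g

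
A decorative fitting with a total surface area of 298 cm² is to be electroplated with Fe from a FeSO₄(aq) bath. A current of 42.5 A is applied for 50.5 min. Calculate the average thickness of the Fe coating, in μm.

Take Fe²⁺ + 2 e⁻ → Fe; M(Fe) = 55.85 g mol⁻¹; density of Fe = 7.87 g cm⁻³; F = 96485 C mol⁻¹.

Q = I·t = 42.50 × 3030.0 = 128800 C; n(e⁻) = 1.335 mol.
n(Fe) = n(e⁻)/2 = 0.6673 mol, so m = 0.6673 × 55.85 = 37.27 g.
Volume = m/ρ = 37.27 / 7.87 = 4.736 cm³.
Thickness = V/A = 4.736 / 298 = 0.0159 cm = 159 μm.

159 μm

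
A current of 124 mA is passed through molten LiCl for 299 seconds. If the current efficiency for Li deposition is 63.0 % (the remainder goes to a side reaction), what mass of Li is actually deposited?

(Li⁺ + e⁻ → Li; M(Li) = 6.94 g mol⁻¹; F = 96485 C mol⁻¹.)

0.00168 g

Q = I·t = 0.1240 × 299.00 = 37.08 C.
n(e⁻) = 37.08/96485 = 0.0003843 mol; theoretically n(Li) = 0.0003843/1 = 0.0003843 mol, m_theo = 0.002667 g.
At 63.0 % efficiency, m_actual = 0.630 × 0.002667 = 0.00168 g.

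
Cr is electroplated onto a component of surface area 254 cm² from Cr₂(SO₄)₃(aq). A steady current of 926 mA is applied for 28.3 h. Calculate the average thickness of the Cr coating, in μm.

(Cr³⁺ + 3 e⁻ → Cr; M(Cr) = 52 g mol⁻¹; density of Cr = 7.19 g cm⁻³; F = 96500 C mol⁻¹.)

Q = I·t = 0.9260 × 101880 = 94340 C; n(e⁻) = 0.9776 mol.
n(Cr) = n(e⁻)/3 = 0.3259 mol, so m = 0.3259 × 52 = 16.95 g.
Volume = m/ρ = 16.95 / 7.19 = 2.357 cm³.
Thickness = V/A = 2.357 / 254 = 0.00928 cm = 92.8 μm.

92.8 μm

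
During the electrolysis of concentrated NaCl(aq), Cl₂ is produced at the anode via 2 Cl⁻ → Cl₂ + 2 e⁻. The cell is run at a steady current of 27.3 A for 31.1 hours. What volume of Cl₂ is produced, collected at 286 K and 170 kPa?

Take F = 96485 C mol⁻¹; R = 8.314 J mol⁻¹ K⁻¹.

222 L

Q = I·t = 27.30 A × 111960 s = 3057000 C.
n(e⁻) = Q/F = 3057000 / 96485 = 31.68 mol.
2 electrons are transferred per Cl₂ molecule, so n(Cl₂) = 31.68 / 2 = 15.84 mol.
V = nRT/P = (15.84 × 8.314 × 286) / (170 × 10³ Pa) = 0.222 m³ = 222 L.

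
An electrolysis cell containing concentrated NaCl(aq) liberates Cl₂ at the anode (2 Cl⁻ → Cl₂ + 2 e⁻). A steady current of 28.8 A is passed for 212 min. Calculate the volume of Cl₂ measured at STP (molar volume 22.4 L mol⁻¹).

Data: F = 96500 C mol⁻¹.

Q = I·t = 28.80 A × 12720 s = 366300 C.
n(e⁻) = Q/F = 366300 / 96500 = 3.796 mol.
2 electrons are transferred per Cl₂ molecule, so n(Cl₂) = 3.796 / 2 = 1.898 mol.
V = n × V_m = 1.898 × 22.4 = 42.5 L.

42.5 L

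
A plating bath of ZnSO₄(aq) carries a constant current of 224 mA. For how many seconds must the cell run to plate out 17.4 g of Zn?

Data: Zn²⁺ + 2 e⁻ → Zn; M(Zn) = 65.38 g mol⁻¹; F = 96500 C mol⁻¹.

2.29 × 10⁵ s

n(Zn) = m/M = 17.4 / 65.38 = 0.2661 mol.
Each Zn atom requires 2 electrons, so n(e⁻) = 2 × 0.2661 = 0.5323 mol.
Q = n(e⁻)·F = 0.5323 × 96500 = 51360 C.
t = Q/I = 51360 / 0.2240 A = 229300 s.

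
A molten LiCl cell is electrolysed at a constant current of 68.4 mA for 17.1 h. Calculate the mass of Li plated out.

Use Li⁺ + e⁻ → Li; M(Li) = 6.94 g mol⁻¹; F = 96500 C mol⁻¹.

0.303 g

Q = I·t = 0.06840 A × 61560 s = 4211 C.
n(e⁻) = Q/F = 4211 / 96500 = 0.04363 mol.
Li⁺ + e⁻ → Li, so n(Li) = n(e⁻)/1 = 0.04363 mol.
m = n·M = 0.04363 × 6.94 = 0.303 g.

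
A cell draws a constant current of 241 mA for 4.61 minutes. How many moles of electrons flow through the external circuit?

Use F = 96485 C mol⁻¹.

Q = I·t = 0.2410 A × 276.60 s = 66.66 C.
n(e⁻) = Q/F = 66.66 / 96485 = 6.91 × 10⁻⁴ mol.

6.91 × 10⁻⁴ mol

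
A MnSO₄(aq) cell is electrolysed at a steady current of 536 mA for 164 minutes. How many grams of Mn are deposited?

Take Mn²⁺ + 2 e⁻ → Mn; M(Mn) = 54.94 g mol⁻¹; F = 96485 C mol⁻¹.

Q = I·t = 0.5360 A × 9840.0 s = 5274 C.
n(e⁻) = Q/F = 5274 / 96485 = 0.05466 mol.
Mn²⁺ + 2 e⁻ → Mn, so n(Mn) = n(e⁻)/2 = 0.02733 mol.
m = n·M = 0.02733 × 54.94 = 1.50 g.

1.50 g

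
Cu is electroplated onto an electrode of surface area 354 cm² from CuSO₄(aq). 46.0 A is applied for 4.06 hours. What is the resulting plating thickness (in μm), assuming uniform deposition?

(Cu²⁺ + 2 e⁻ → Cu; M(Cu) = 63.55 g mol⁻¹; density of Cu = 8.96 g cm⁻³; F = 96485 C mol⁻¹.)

698 μm

Q = I·t = 46.00 × 14616 = 672300 C; n(e⁻) = 6.968 mol.
n(Cu) = n(e⁻)/2 = 3.484 mol, so m = 3.484 × 63.55 = 221.4 g.
Volume = m/ρ = 221.4 / 8.96 = 24.71 cm³.
Thickness = V/A = 24.71 / 354 = 0.0698 cm = 698 μm.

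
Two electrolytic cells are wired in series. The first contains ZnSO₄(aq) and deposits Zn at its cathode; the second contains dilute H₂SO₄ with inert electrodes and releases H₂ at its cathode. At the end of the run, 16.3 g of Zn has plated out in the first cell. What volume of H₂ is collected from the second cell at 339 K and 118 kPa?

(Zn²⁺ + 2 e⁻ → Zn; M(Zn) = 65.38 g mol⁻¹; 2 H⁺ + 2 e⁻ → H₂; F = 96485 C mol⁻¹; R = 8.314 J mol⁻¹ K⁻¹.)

n(Zn) = 16.3 / 65.38 = 0.2493 mol, so n(e⁻) = 2 × 0.2493 = 0.4986 mol.
The cells are in series, so the same 0.4986 mol of electrons passes through the second cell.
2 H⁺ + 2 e⁻ → H₂ — 2 mol e⁻ per mol H₂, so n(H₂) = 0.4986/2 = 0.2493 mol.
V = nRT/P = (0.2493 × 8.314 × 339) / (118 × 10³) = 0.00595 m³ = 5.95 L.

5.95 L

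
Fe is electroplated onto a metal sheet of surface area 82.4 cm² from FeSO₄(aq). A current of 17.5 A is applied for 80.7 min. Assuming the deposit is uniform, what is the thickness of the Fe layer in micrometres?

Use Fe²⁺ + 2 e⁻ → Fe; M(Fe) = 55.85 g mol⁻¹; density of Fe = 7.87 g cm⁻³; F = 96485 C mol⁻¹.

Q = I·t = 17.50 × 4842.0 = 84740 C; n(e⁻) = 0.8782 mol.
n(Fe) = n(e⁻)/2 = 0.4391 mol, so m = 0.4391 × 55.85 = 24.52 g.
Volume = m/ρ = 24.52 / 7.87 = 3.116 cm³.
Thickness = V/A = 3.116 / 82.4 = 0.0378 cm = 378 μm.

378 μm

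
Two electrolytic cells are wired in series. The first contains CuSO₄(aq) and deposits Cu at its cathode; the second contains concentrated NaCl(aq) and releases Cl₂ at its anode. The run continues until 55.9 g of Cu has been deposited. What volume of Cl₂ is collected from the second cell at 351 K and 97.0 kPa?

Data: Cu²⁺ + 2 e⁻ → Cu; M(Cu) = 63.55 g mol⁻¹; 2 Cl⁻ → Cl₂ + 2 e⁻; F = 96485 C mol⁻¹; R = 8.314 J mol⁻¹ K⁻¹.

n(Cu) = 55.9 / 63.55 = 0.8796 mol, so n(e⁻) = 2 × 0.8796 = 1.759 mol.
The cells are in series, so the same 1.759 mol of electrons passes through the second cell.
2 Cl⁻ → Cl₂ + 2 e⁻ — 2 mol e⁻ per mol Cl₂, so n(Cl₂) = 1.759/2 = 0.8796 mol.
V = nRT/P = (0.8796 × 8.314 × 351) / (97.0 × 10³) = 0.0265 m³ = 26.5 L.

26.5 L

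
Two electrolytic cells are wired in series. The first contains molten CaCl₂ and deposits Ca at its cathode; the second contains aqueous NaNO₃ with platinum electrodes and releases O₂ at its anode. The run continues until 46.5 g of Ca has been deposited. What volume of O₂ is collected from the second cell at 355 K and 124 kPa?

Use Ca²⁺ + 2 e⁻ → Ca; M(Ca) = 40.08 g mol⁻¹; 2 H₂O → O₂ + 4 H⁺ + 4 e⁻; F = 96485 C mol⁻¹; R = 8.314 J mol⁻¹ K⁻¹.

13.8 L

n(Ca) = 46.5 / 40.08 = 1.160 mol, so n(e⁻) = 2 × 1.160 = 2.320 mol.
The cells are in series, so the same 2.320 mol of electrons passes through the second cell.
2 H₂O → O₂ + 4 H⁺ + 4 e⁻ — 4 mol e⁻ per mol O₂, so n(O₂) = 2.320/4 = 0.5801 mol.
V = nRT/P = (0.5801 × 8.314 × 355) / (124 × 10³) = 0.0138 m³ = 13.8 L.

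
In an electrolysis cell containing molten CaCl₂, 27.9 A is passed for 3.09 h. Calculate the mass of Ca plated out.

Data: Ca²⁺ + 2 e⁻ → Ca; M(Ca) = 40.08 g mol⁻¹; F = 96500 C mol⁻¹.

64.5 g

Q = I·t = 27.90 A × 11124 s = 310400 C.
n(e⁻) = Q/F = 310400 / 96500 = 3.216 mol.
Ca²⁺ + 2 e⁻ → Ca, so n(Ca) = n(e⁻)/2 = 1.608 mol.
m = n·M = 1.608 × 40.08 = 64.5 g.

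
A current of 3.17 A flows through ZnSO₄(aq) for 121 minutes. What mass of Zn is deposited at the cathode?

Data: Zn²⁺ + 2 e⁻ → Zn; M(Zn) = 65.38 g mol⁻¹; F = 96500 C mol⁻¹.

7.80 g

Q = I·t = 3.170 A × 7260.0 s = 23010 C.
n(e⁻) = Q/F = 23010 / 96500 = 0.2385 mol.
Zn²⁺ + 2 e⁻ → Zn, so n(Zn) = n(e⁻)/2 = 0.1192 mol.
m = n·M = 0.1192 × 65.38 = 7.80 g.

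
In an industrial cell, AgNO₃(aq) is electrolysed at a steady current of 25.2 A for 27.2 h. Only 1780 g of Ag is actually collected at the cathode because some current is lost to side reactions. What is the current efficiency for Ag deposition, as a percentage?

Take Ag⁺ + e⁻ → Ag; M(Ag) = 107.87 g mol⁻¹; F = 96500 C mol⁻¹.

Q = I·t = 25.20 × 97920 = 2468000 C; n(e⁻) = 2468000/96500 = 25.57 mol.
Theoretical n(Ag) = n(e⁻)/1 = 25.57 mol, i.e. m_theo = 25.57 × 107.87 = 2758 g.
Efficiency = m_actual / m_theo = 1780 / 2758 = 64.5 %.

64.5 %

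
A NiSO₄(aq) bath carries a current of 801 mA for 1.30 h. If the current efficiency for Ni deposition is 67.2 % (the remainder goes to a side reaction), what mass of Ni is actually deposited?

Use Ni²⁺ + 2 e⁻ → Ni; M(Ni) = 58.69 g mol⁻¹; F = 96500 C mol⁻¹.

Q = I·t = 0.8010 × 4680.0 = 3749 C.
n(e⁻) = 3749/96500 = 0.03885 mol; theoretically n(Ni) = 0.03885/2 = 0.01942 mol, m_theo = 1.140 g.
At 67.2 % efficiency, m_actual = 0.672 × 1.140 = 0.766 g.

0.766 g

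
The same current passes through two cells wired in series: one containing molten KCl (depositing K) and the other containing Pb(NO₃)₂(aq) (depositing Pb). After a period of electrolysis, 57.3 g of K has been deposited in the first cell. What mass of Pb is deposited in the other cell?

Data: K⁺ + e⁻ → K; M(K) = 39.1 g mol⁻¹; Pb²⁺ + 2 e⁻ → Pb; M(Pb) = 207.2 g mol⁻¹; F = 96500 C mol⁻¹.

n(K) = 57.3 / 39.1 = 1.465 mol.
Since K⁺ + e⁻ → K, n(e⁻) passed = 1 × 1.465 = 1.465 mol.
Cells in series carry the same charge, so the same 1.465 mol of electrons passes through cell 2.
Pb²⁺ + 2 e⁻ → Pb, so n(Pb) = 1.465 / 2 = 0.7327 mol.
m(Pb) = 0.7327 × 207.2 = 152 g.

152 g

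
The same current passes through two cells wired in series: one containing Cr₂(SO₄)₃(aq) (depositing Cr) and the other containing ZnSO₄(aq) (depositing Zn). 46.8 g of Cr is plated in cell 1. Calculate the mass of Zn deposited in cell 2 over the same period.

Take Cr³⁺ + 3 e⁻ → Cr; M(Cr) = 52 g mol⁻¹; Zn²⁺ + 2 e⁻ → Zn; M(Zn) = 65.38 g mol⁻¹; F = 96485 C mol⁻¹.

88.3 g

n(Cr) = 46.8 / 52 = 0.9000 mol.
Since Cr³⁺ + 3 e⁻ → Cr, n(e⁻) passed = 3 × 0.9000 = 2.700 mol.
Cells in series carry the same charge, so the same 2.700 mol of electrons passes through cell 2.
Zn²⁺ + 2 e⁻ → Zn, so n(Zn) = 2.700 / 2 = 1.350 mol.
m(Zn) = 1.350 × 65.38 = 88.3 g.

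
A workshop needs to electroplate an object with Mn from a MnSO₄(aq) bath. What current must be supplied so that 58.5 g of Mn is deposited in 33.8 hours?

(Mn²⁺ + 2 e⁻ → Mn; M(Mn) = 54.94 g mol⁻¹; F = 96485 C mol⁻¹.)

1.69 A

n(Mn) = 58.5 / 54.94 = 1.065 mol.
n(e⁻) = 2 × 1.065 = 2.130 mol.
Q = n(e⁻)·F = 2.130 × 96485 = 205500 C.
I = Q/t = 205500 / 121680 s = 1.69 A.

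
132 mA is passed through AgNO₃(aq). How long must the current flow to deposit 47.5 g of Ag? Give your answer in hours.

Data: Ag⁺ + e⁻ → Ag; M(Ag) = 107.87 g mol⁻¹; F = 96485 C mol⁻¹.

89.4 h

n(Ag) = m/M = 47.5 / 107.87 = 0.4403 mol.
Each Ag atom requires 1 electron, so n(e⁻) = 1 × 0.4403 = 0.4403 mol.
Q = n(e⁻)·F = 0.4403 × 96485 = 42490 C.
t = Q/I = 42490 / 0.1320 A = 321900 s = 89.4 h.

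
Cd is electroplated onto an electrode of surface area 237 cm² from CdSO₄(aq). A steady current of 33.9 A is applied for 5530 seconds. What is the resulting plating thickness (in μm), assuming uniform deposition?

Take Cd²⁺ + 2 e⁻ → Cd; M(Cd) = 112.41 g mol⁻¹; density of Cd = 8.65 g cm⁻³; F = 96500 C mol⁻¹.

533 μm

Q = I·t = 33.90 × 5530.0 = 187500 C; n(e⁻) = 1.943 mol.
n(Cd) = n(e⁻)/2 = 0.9713 mol, so m = 0.9713 × 112.41 = 109.2 g.
Volume = m/ρ = 109.2 / 8.65 = 12.62 cm³.
Thickness = V/A = 12.62 / 237 = 0.0533 cm = 533 μm.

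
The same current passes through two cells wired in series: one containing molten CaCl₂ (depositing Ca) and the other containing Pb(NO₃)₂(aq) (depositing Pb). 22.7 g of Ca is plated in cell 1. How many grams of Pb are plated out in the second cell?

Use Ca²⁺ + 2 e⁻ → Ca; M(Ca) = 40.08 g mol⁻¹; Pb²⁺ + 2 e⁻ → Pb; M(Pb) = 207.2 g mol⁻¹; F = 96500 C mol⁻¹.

117 g

n(Ca) = 22.7 / 40.08 = 0.5664 mol.
Since Ca²⁺ + 2 e⁻ → Ca, n(e⁻) passed = 2 × 0.5664 = 1.133 mol.
Cells in series carry the same charge, so the same 1.133 mol of electrons passes through cell 2.
Pb²⁺ + 2 e⁻ → Pb, so n(Pb) = 1.133 / 2 = 0.5664 mol.
m(Pb) = 0.5664 × 207.2 = 117 g.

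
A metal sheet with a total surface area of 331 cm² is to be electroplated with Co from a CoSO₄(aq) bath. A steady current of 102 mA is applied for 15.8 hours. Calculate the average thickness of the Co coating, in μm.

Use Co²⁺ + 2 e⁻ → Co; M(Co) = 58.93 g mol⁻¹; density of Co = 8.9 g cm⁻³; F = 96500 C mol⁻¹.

Q = I·t = 0.1020 × 56880 = 5802 C; n(e⁻) = 0.06012 mol.
n(Co) = n(e⁻)/2 = 0.03006 mol, so m = 0.03006 × 58.93 = 1.771 g.
Volume = m/ρ = 1.771 / 8.9 = 0.1990 cm³.
Thickness = V/A = 0.1990 / 331 = 6.01 × 10⁻⁴ cm = 6.01 μm.

6.01 μm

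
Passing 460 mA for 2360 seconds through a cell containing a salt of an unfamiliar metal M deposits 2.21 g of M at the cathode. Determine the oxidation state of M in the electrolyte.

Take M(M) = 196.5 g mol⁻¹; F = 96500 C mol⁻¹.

Q = I·t = 0.4600 A × 2360.0 s = 1086 C, so n(e⁻) = 1086/96500 = 0.01125 mol.
n(M) deposited = 2.21 / 196.5 = 0.01125 mol.
Electrons per atom = n(e⁻)/n(M) = 0.01125 / 0.01125 = 1.00 ≈ 1, so the ion is M⁺.

+1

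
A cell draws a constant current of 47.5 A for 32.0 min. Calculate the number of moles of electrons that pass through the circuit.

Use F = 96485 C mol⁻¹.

0.945 mol

Q = I·t = 47.50 A × 1920.0 s = 91200 C.
n(e⁻) = Q/F = 91200 / 96485 = 0.945 mol.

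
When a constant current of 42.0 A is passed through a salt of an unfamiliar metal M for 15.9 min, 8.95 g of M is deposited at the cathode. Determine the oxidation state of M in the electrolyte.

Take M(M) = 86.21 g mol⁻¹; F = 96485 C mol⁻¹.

+4

Q = I·t = 42.00 A × 954.00 s = 40070 C, so n(e⁻) = 40070/96485 = 0.4153 mol.
n(M) deposited = 8.95 / 86.21 = 0.1038 mol.
Electrons per atom = n(e⁻)/n(M) = 0.4153 / 0.1038 = 4.00 ≈ 4, so the ion is M⁴⁺.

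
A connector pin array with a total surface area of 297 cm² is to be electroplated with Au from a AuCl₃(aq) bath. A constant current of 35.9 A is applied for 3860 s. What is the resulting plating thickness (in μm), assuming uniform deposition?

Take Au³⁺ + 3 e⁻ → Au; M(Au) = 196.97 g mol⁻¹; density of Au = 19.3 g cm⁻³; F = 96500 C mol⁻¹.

Q = I·t = 35.90 × 3860.0 = 138600 C; n(e⁻) = 1.436 mol.
n(Au) = n(e⁻)/3 = 0.4787 mol, so m = 0.4787 × 196.97 = 94.28 g.
Volume = m/ρ = 94.28 / 19.3 = 4.885 cm³.
Thickness = V/A = 4.885 / 297 = 0.0164 cm = 164 μm.

164 μm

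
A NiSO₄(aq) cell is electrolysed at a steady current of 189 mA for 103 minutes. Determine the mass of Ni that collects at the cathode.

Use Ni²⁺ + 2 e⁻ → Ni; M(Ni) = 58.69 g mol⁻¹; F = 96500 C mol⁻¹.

Q = I·t = 0.1890 A × 6180.0 s = 1168 C.
n(e⁻) = Q/F = 1168 / 96500 = 0.01210 mol.
Ni²⁺ + 2 e⁻ → Ni, so n(Ni) = n(e⁻)/2 = 0.006052 mol.
m = n·M = 0.006052 × 58.69 = 0.355 g.

0.355 g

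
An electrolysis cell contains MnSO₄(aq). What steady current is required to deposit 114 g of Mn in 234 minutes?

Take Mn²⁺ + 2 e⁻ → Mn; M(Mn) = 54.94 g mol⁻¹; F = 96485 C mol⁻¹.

n(Mn) = 114 / 54.94 = 2.075 mol.
n(e⁻) = 2 × 2.075 = 4.150 mol.
Q = n(e⁻)·F = 4.150 × 96485 = 400400 C.
I = Q/t = 400400 / 14040 s = 28.5 A.

28.5 A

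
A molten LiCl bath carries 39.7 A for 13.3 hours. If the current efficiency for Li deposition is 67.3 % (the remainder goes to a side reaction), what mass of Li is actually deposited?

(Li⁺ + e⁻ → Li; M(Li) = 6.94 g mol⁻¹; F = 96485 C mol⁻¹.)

Q = I·t = 39.70 × 47880 = 1901000 C.
n(e⁻) = 1901000/96485 = 19.70 mol; theoretically n(Li) = 19.70/1 = 19.70 mol, m_theo = 136.7 g.
At 67.3 % efficiency, m_actual = 0.673 × 136.7 = 92.0 g.

92.0 g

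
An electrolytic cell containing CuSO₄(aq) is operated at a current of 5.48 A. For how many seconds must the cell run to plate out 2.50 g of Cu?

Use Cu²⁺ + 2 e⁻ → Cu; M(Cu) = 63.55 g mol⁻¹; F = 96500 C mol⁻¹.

n(Cu) = m/M = 2.50 / 63.55 = 0.03934 mol.
Each Cu atom requires 2 electrons, so n(e⁻) = 2 × 0.03934 = 0.07868 mol.
Q = n(e⁻)·F = 0.07868 × 96500 = 7592 C.
t = Q/I = 7592 / 5.480 A = 1385 s.

1390 s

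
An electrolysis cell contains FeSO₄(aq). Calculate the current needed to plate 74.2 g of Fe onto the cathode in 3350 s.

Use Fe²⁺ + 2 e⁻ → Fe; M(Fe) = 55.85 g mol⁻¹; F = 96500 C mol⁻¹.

76.5 A

n(Fe) = 74.2 / 55.85 = 1.329 mol.
n(e⁻) = 2 × 1.329 = 2.657 mol.
Q = n(e⁻)·F = 2.657 × 96500 = 256400 C.
I = Q/t = 256400 / 3350.0 s = 76.5 A.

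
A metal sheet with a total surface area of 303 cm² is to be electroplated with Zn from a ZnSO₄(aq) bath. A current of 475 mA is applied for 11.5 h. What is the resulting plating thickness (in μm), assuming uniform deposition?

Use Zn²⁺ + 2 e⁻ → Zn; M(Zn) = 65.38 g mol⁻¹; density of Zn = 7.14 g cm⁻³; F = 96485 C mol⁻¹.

Q = I·t = 0.4750 × 41400 = 19660 C; n(e⁻) = 0.2038 mol.
n(Zn) = n(e⁻)/2 = 0.1019 mol, so m = 0.1019 × 65.38 = 6.663 g.
Volume = m/ρ = 6.663 / 7.14 = 0.9331 cm³.
Thickness = V/A = 0.9331 / 303 = 0.00308 cm = 30.8 μm.

30.8 μm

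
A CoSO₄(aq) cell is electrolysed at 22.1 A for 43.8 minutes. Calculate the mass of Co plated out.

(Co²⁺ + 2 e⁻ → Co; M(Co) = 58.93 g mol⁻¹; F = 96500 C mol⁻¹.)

17.7 g

Q = I·t = 22.10 A × 2628.0 s = 58080 C.
n(e⁻) = Q/F = 58080 / 96500 = 0.6019 mol.
Co²⁺ + 2 e⁻ → Co, so n(Co) = n(e⁻)/2 = 0.3009 mol.
m = n·M = 0.3009 × 58.93 = 17.7 g.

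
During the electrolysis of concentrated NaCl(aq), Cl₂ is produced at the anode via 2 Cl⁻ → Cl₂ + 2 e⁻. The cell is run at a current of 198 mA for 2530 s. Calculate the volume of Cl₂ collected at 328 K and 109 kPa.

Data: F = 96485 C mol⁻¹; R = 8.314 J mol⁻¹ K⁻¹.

0.0649 L

Q = I·t = 0.1980 A × 2530.0 s = 500.9 C.
n(e⁻) = Q/F = 500.9 / 96485 = 0.005192 mol.
2 electrons are transferred per Cl₂ molecule, so n(Cl₂) = 0.005192 / 2 = 0.002596 mol.
V = nRT/P = (0.002596 × 8.314 × 328) / (109 × 10³ Pa) = 6.49 × 10⁻⁵ m³ = 0.0649 L.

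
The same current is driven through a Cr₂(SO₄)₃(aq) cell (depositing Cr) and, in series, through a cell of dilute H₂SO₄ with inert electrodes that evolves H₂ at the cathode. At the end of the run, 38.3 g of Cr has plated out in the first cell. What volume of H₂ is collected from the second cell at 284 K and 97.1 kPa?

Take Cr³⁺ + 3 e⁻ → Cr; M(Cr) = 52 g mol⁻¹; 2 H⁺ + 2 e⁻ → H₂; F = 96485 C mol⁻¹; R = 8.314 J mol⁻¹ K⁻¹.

n(Cr) = 38.3 / 52 = 0.7365 mol, so n(e⁻) = 3 × 0.7365 = 2.210 mol.
The cells are in series, so the same 2.210 mol of electrons passes through the second cell.
2 H⁺ + 2 e⁻ → H₂ — 2 mol e⁻ per mol H₂, so n(H₂) = 2.210/2 = 1.105 mol.
V = nRT/P = (1.105 × 8.314 × 284) / (97.1 × 10³) = 0.0269 m³ = 26.9 L.

26.9 L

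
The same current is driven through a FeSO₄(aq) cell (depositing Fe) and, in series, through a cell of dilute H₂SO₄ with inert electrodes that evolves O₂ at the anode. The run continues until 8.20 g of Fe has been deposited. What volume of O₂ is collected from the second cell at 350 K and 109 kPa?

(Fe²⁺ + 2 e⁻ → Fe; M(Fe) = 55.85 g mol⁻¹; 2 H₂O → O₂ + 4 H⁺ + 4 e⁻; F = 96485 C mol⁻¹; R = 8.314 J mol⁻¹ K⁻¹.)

n(Fe) = 8.20 / 55.85 = 0.1468 mol, so n(e⁻) = 2 × 0.1468 = 0.2936 mol.
The cells are in series, so the same 0.2936 mol of electrons passes through the second cell.
2 H₂O → O₂ + 4 H⁺ + 4 e⁻ — 4 mol e⁻ per mol O₂, so n(O₂) = 0.2936/4 = 0.07341 mol.
V = nRT/P = (0.07341 × 8.314 × 350) / (109 × 10³) = 0.00196 m³ = 1.96 L.

1.96 L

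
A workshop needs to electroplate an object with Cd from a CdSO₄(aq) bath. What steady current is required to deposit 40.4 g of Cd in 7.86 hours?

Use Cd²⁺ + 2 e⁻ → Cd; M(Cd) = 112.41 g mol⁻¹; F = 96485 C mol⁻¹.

n(Cd) = 40.4 / 112.41 = 0.3594 mol.
n(e⁻) = 2 × 0.3594 = 0.7188 mol.
Q = n(e⁻)·F = 0.7188 × 96485 = 69350 C.
I = Q/t = 69350 / 28296 s = 2.45 A.

2.45 A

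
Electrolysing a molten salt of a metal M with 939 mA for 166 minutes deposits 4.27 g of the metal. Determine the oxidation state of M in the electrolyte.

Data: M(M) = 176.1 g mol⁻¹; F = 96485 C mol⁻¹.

Q = I·t = 0.9390 A × 9960.0 s = 9352 C, so n(e⁻) = 9352/96485 = 0.09693 mol.
n(M) deposited = 4.27 / 176.1 = 0.02425 mol.
Electrons per atom = n(e⁻)/n(M) = 0.09693 / 0.02425 = 4.00 ≈ 4, so the ion is M⁴⁺.

+4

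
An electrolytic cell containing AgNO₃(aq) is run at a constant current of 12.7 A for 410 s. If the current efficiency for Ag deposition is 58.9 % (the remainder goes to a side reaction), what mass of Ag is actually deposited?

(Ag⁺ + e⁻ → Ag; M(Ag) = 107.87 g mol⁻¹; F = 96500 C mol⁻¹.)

3.43 g

Q = I·t = 12.70 × 410.00 = 5207 C.
n(e⁻) = 5207/96500 = 0.05396 mol; theoretically n(Ag) = 0.05396/1 = 0.05396 mol, m_theo = 5.821 g.
At 58.9 % efficiency, m_actual = 0.589 × 5.821 = 3.43 g.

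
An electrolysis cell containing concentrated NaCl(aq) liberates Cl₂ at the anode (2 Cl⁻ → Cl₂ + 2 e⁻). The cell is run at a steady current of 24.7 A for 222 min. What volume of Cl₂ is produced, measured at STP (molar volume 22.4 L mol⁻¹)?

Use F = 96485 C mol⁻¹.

38.2 L

Q = I·t = 24.70 A × 13320 s = 329000 C.
n(e⁻) = Q/F = 329000 / 96485 = 3.410 mol.
2 electrons are transferred per Cl₂ molecule, so n(Cl₂) = 3.410 / 2 = 1.705 mol.
V = n × V_m = 1.705 × 22.4 = 38.2 L.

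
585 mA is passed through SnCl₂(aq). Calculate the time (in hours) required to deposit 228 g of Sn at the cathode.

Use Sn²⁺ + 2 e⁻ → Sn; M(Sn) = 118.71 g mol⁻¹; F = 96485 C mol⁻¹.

176 h

n(Sn) = m/M = 228 / 118.71 = 1.921 mol.
Each Sn atom requires 2 electrons, so n(e⁻) = 2 × 1.921 = 3.841 mol.
Q = n(e⁻)·F = 3.841 × 96485 = 370600 C.
t = Q/I = 370600 / 0.5850 A = 633600 s = 176 h.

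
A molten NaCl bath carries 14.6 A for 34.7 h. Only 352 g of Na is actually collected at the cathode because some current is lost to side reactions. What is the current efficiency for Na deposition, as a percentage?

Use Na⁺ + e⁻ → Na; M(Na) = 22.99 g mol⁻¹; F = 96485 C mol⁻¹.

Q = I·t = 14.60 × 124920 = 1824000 C; n(e⁻) = 1824000/96485 = 18.90 mol.
Theoretical n(Na) = n(e⁻)/1 = 18.90 mol, i.e. m_theo = 18.90 × 22.99 = 434.6 g.
Efficiency = m_actual / m_theo = 352 / 434.6 = 81.0 %.

81.0 %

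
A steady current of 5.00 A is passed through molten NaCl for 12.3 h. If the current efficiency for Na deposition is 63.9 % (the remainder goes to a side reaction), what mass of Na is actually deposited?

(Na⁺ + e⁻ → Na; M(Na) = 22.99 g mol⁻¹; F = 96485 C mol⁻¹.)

Q = I·t = 5.000 × 44280 = 221400 C.
n(e⁻) = 221400/96485 = 2.295 mol; theoretically n(Na) = 2.295/1 = 2.295 mol, m_theo = 52.75 g.
At 63.9 % efficiency, m_actual = 0.639 × 52.75 = 33.7 g.

33.7 g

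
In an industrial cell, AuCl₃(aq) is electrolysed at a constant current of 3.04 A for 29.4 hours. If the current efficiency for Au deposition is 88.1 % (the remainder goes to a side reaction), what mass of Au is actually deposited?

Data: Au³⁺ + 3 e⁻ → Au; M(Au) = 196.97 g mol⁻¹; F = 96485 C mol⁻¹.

193 g

Q = I·t = 3.040 × 105840 = 321800 C.
n(e⁻) = 321800/96485 = 3.335 mol; theoretically n(Au) = 3.335/3 = 1.112 mol, m_theo = 218.9 g.
At 88.1 % efficiency, m_actual = 0.881 × 218.9 = 193 g.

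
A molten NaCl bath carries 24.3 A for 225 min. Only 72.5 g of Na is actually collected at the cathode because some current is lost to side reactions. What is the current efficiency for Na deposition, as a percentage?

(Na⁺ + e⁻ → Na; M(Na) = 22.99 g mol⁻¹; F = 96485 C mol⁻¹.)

92.8 %

Q = I·t = 24.30 × 13500 = 328000 C; n(e⁻) = 328000/96485 = 3.400 mol.
Theoretical n(Na) = n(e⁻)/1 = 3.400 mol, i.e. m_theo = 3.400 × 22.99 = 78.17 g.
Efficiency = m_actual / m_theo = 72.5 / 78.17 = 92.8 %.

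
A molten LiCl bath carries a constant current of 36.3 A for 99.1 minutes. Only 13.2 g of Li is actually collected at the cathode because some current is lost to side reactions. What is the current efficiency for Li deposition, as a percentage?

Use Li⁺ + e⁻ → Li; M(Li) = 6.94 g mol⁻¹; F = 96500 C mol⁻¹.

85.0 %

Q = I·t = 36.30 × 5946.0 = 215800 C; n(e⁻) = 215800/96500 = 2.237 mol.
Theoretical n(Li) = n(e⁻)/1 = 2.237 mol, i.e. m_theo = 2.237 × 6.94 = 15.52 g.
Efficiency = m_actual / m_theo = 13.2 / 15.52 = 85.0 %.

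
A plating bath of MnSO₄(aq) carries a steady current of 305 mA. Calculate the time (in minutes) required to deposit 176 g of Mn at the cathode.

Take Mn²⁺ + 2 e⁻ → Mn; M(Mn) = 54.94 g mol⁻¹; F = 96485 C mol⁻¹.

33800 min

n(Mn) = m/M = 176 / 54.94 = 3.203 mol.
Each Mn atom requires 2 electrons, so n(e⁻) = 2 × 3.203 = 6.407 mol.
Q = n(e⁻)·F = 6.407 × 96485 = 618200 C.
t = Q/I = 618200 / 0.3050 A = 2027000 s = 33800 min.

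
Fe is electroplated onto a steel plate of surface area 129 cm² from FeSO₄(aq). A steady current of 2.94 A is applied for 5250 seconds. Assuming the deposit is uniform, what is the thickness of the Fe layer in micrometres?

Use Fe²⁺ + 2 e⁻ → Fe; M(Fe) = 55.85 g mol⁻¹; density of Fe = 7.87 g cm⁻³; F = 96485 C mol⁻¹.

Q = I·t = 2.940 × 5250.0 = 15440 C; n(e⁻) = 0.1600 mol.
n(Fe) = n(e⁻)/2 = 0.07999 mol, so m = 0.07999 × 55.85 = 4.467 g.
Volume = m/ρ = 4.467 / 7.87 = 0.5676 cm³.
Thickness = V/A = 0.5676 / 129 = 0.00440 cm = 44.0 μm.

44.0 μm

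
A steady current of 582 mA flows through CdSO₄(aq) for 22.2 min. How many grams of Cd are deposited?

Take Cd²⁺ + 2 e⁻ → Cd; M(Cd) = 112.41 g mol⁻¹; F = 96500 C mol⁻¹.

0.452 g

Q = I·t = 0.5820 A × 1332.0 s = 775.2 C.
n(e⁻) = Q/F = 775.2 / 96500 = 0.008033 mol.
Cd²⁺ + 2 e⁻ → Cd, so n(Cd) = n(e⁻)/2 = 0.004017 mol.
m = n·M = 0.004017 × 112.41 = 0.452 g.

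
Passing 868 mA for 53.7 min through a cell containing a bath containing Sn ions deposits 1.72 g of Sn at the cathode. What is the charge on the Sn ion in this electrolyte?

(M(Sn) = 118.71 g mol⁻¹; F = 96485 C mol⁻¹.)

+2

Q = I·t = 0.8680 A × 3222.0 s = 2797 C, so n(e⁻) = 2797/96485 = 0.02899 mol.
n(Sn) deposited = 1.72 / 118.71 = 0.01449 mol.
Electrons per atom = n(e⁻)/n(Sn) = 0.02899 / 0.01449 = 2.00 ≈ 2, so the ion is Sn²⁺.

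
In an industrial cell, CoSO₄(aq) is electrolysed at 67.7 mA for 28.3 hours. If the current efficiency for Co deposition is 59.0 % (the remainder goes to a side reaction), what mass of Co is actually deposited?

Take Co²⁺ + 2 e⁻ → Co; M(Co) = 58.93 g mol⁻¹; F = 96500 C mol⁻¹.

Q = I·t = 0.06770 × 101880 = 6897 C.
n(e⁻) = 6897/96500 = 0.07147 mol; theoretically n(Co) = 0.07147/2 = 0.03574 mol, m_theo = 2.106 g.
At 59.0 % efficiency, m_actual = 0.590 × 2.106 = 1.24 g.

1.24 g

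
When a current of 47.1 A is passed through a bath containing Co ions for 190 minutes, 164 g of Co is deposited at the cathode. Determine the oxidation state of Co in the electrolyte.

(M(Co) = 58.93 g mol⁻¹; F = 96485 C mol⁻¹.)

Q = I·t = 47.10 A × 11400 s = 536900 C, so n(e⁻) = 536900/96485 = 5.565 mol.
n(Co) deposited = 164 / 58.93 = 2.783 mol.
Electrons per atom = n(e⁻)/n(Co) = 5.565 / 2.783 = 2.00 ≈ 2, so the ion is Co²⁺.

+2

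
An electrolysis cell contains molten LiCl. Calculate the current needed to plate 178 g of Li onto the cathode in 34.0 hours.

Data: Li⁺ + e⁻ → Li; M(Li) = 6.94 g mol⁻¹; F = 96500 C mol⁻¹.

20.2 A

n(Li) = 178 / 6.94 = 25.65 mol.
n(e⁻) = 1 × 25.65 = 25.65 mol.
Q = n(e⁻)·F = 25.65 × 96500 = 2475000 C.
I = Q/t = 2475000 / 122400 s = 20.2 A.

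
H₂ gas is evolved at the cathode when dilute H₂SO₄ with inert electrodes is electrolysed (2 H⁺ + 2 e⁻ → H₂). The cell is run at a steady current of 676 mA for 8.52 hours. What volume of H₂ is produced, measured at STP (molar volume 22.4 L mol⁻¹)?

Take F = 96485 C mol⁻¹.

Q = I·t = 0.6760 A × 30672 s = 20730 C.
n(e⁻) = Q/F = 20730 / 96485 = 0.2149 mol.
2 electrons are transferred per H₂ molecule, so n(H₂) = 0.2149 / 2 = 0.1074 mol.
V = n × V_m = 0.1074 × 22.4 = 2.41 L.

2.41 L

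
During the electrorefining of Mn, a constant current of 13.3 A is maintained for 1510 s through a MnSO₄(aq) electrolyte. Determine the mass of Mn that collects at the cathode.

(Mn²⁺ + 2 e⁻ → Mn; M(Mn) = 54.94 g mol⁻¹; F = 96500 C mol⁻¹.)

5.72 g

Q = I·t = 13.30 A × 1510.0 s = 20080 C.
n(e⁻) = Q/F = 20080 / 96500 = 0.2081 mol.
Mn²⁺ + 2 e⁻ → Mn, so n(Mn) = n(e⁻)/2 = 0.1041 mol.
m = n·M = 0.1041 × 54.94 = 5.72 g.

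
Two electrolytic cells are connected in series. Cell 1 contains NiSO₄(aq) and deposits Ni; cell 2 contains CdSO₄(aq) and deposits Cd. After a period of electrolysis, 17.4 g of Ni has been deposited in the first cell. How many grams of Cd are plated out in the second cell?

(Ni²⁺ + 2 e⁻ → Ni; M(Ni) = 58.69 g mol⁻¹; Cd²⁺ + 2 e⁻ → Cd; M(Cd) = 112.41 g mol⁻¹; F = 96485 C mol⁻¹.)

33.3 g

n(Ni) = 17.4 / 58.69 = 0.2965 mol.
Since Ni²⁺ + 2 e⁻ → Ni, n(e⁻) passed = 2 × 0.2965 = 0.5929 mol.
Cells in series carry the same charge, so the same 0.5929 mol of electrons passes through cell 2.
Cd²⁺ + 2 e⁻ → Cd, so n(Cd) = 0.5929 / 2 = 0.2965 mol.
m(Cd) = 0.2965 × 112.41 = 33.3 g.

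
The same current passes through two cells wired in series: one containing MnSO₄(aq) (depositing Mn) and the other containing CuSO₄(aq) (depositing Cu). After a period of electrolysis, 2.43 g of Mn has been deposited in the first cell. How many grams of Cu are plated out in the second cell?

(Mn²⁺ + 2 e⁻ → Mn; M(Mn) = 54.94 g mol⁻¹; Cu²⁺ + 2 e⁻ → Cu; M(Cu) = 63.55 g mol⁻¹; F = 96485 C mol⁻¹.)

2.81 g

n(Mn) = 2.43 / 54.94 = 0.04423 mol.
Since Mn²⁺ + 2 e⁻ → Mn, n(e⁻) passed = 2 × 0.04423 = 0.08846 mol.
Cells in series carry the same charge, so the same 0.08846 mol of electrons passes through cell 2.
Cu²⁺ + 2 e⁻ → Cu, so n(Cu) = 0.08846 / 2 = 0.04423 mol.
m(Cu) = 0.04423 × 63.55 = 2.81 g.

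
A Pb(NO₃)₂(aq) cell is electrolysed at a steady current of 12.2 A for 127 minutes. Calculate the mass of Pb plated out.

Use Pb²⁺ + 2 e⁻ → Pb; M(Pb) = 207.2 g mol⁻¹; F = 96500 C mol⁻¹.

Q = I·t = 12.20 A × 7620.0 s = 92960 C.
n(e⁻) = Q/F = 92960 / 96500 = 0.9634 mol.
Pb²⁺ + 2 e⁻ → Pb, so n(Pb) = n(e⁻)/2 = 0.4817 mol.
m = n·M = 0.4817 × 207.2 = 99.8 g.

99.8 g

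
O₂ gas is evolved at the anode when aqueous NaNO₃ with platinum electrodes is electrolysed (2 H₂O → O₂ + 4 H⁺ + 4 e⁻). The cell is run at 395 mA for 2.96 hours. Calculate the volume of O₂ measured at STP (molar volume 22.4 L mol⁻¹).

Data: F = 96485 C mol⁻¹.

Q = I·t = 0.3950 A × 10656 s = 4209 C.
n(e⁻) = Q/F = 4209 / 96485 = 0.04362 mol.
4 electrons are transferred per O₂ molecule, so n(O₂) = 0.04362 / 4 = 0.01091 mol.
V = n × V_m = 0.01091 × 22.4 = 0.244 L.

0.244 L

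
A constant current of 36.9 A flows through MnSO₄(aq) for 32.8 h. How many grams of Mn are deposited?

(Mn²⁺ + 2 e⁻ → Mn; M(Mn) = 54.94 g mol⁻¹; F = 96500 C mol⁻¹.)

1240 g

Q = I·t = 36.90 A × 118080 s = 4357000 C.
n(e⁻) = Q/F = 4357000 / 96500 = 45.15 mol.
Mn²⁺ + 2 e⁻ → Mn, so n(Mn) = n(e⁻)/2 = 22.58 mol.
m = n·M = 22.58 × 54.94 = 1240 g.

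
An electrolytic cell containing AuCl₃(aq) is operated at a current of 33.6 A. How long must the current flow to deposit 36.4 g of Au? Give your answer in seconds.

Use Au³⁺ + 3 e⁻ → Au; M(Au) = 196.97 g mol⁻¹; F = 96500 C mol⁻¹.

1590 s

n(Au) = m/M = 36.4 / 196.97 = 0.1848 mol.
Each Au atom requires 3 electrons, so n(e⁻) = 3 × 0.1848 = 0.5544 mol.
Q = n(e⁻)·F = 0.5544 × 96500 = 53500 C.
t = Q/I = 53500 / 33.60 A = 1592 s.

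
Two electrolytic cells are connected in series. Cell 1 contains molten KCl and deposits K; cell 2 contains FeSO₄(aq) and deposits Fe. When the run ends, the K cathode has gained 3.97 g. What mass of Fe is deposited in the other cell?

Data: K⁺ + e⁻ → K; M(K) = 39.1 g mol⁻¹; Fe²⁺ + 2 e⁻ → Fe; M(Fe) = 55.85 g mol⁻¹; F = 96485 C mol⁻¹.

2.84 g

n(K) = 3.97 / 39.1 = 0.1015 mol.
Since K⁺ + e⁻ → K, n(e⁻) passed = 1 × 0.1015 = 0.1015 mol.
Cells in series carry the same charge, so the same 0.1015 mol of electrons passes through cell 2.
Fe²⁺ + 2 e⁻ → Fe, so n(Fe) = 0.1015 / 2 = 0.05077 mol.
m(Fe) = 0.05077 × 55.85 = 2.84 g.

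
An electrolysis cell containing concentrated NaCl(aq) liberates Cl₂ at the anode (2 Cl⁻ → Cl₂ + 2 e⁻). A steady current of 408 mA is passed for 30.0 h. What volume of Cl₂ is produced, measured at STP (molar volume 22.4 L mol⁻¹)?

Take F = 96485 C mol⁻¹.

Q = I·t = 0.4080 A × 108000 s = 44060 C.
n(e⁻) = Q/F = 44060 / 96485 = 0.4567 mol.
2 electrons are transferred per Cl₂ molecule, so n(Cl₂) = 0.4567 / 2 = 0.2283 mol.
V = n × V_m = 0.2283 × 22.4 = 5.11 L.

5.11 L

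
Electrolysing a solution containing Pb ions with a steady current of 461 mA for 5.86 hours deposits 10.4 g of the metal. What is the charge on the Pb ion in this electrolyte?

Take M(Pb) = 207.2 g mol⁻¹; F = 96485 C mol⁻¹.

Q = I·t = 0.4610 A × 21096 s = 9725 C, so n(e⁻) = 9725/96485 = 0.1008 mol.
n(Pb) deposited = 10.4 / 207.2 = 0.05019 mol.
Electrons per atom = n(e⁻)/n(Pb) = 0.1008 / 0.05019 = 2.01 ≈ 2, so the ion is Pb²⁺.

+2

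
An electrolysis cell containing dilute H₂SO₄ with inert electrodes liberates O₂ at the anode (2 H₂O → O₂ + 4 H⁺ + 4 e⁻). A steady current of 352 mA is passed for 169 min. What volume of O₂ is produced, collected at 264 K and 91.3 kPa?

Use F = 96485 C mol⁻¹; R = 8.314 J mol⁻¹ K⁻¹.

Q = I·t = 0.3520 A × 10140 s = 3569 C.
n(e⁻) = Q/F = 3569 / 96485 = 0.03699 mol.
4 electrons are transferred per O₂ molecule, so n(O₂) = 0.03699 / 4 = 0.009248 mol.
V = nRT/P = (0.009248 × 8.314 × 264) / (91.3 × 10³ Pa) = 2.22 × 10⁻⁴ m³ = 0.222 L.

0.222 L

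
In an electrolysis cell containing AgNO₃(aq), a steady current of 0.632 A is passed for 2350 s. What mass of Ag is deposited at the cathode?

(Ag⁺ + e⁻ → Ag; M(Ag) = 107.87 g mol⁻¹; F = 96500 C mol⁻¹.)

1.66 g

Q = I·t = 0.6320 A × 2350.0 s = 1485 C.
n(e⁻) = Q/F = 1485 / 96500 = 0.01539 mol.
Ag⁺ + e⁻ → Ag, so n(Ag) = n(e⁻)/1 = 0.01539 mol.
m = n·M = 0.01539 × 107.87 = 1.66 g.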